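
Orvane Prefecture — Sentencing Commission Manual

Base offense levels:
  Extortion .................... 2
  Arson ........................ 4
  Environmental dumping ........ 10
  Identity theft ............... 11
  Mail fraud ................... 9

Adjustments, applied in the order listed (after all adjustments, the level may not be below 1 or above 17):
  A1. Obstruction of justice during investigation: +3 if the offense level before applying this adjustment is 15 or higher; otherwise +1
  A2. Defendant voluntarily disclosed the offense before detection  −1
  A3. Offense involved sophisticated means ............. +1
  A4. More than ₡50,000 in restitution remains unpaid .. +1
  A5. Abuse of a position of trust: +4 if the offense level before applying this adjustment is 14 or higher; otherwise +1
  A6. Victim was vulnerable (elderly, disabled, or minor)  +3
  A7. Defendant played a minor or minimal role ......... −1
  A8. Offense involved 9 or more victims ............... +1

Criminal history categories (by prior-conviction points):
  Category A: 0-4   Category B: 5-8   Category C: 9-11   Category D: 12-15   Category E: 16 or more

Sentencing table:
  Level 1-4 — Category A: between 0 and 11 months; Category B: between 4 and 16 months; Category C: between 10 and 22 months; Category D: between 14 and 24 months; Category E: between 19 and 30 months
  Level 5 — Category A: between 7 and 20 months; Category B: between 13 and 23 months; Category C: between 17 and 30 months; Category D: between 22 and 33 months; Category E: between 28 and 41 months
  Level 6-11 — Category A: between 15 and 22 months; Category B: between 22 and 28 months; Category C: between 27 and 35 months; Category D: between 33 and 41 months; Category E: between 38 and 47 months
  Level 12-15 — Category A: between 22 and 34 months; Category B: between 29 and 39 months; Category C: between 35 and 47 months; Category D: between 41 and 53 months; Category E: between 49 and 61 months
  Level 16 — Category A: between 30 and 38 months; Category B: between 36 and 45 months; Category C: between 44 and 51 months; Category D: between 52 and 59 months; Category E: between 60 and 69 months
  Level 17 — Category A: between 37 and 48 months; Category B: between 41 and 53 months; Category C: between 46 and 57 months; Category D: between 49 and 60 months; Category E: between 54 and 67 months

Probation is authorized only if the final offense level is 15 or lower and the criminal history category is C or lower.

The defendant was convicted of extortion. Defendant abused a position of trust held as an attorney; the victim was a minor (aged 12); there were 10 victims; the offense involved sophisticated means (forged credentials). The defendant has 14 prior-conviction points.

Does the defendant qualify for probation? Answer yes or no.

No

Base offense level for extortion: 2.
A2 does not apply.
A3 applies: 2 + 1 = 3.
A4 does not apply.
A5 applies (level before this adjustment is 3 < 14, so +1): 3 + 1 = 4.
A6 applies: 4 + 3 = 7.
A8 applies: 7 + 1 = 8.
Final offense level: 8.
Criminal history: 14 prior points → Category D (12-15).
Level 8 falls in the 6-11 band.
Grid: Level 6-11 × Category D = 33-41 months.
Probation check: level 8 ≤ 15 and category D > C → not eligible.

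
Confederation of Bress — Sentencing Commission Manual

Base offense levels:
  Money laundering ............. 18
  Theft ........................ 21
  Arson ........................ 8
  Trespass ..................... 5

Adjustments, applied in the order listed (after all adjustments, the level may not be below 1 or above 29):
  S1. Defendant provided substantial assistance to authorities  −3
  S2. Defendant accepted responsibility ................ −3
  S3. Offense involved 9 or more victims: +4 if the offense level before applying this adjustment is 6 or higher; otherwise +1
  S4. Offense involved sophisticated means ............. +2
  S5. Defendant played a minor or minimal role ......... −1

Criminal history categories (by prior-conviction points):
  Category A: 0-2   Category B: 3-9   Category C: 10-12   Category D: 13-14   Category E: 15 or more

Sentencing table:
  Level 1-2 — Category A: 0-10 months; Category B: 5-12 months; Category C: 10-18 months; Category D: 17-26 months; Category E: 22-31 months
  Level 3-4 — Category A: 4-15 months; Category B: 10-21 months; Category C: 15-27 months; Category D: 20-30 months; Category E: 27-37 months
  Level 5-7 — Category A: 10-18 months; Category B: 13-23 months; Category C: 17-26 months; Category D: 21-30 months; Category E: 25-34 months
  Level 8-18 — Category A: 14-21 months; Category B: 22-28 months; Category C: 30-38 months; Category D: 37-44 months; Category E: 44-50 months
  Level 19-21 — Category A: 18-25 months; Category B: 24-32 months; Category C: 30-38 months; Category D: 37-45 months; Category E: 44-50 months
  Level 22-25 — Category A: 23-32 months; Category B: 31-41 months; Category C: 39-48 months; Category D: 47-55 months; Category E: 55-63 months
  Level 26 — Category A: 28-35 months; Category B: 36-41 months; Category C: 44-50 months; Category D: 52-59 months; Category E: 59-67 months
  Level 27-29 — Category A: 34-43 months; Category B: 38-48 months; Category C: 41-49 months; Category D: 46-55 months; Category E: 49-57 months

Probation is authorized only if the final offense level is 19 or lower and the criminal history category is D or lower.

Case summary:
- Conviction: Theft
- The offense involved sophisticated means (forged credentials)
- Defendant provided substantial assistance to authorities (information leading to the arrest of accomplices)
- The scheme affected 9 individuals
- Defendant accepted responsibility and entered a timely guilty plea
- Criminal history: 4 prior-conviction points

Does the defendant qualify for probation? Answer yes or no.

Base offense level for theft: 21.
S1 applies: 21 − 3 = 18.
S2 applies: 18 − 3 = 15.
S3 applies (level before this adjustment is 15 ≥ 6, so +4): 15 + 4 = 19.
S4 applies: 19 + 2 = 21.
Final offense level: 21.
Criminal history: 4 prior points → Category B (3-9).
Level 21 falls in the 19-21 band.
Grid: Level 19-21 × Category B = 24-32 months.
Probation check: level 21 > 19 and category B ≤ D → not eligible.

No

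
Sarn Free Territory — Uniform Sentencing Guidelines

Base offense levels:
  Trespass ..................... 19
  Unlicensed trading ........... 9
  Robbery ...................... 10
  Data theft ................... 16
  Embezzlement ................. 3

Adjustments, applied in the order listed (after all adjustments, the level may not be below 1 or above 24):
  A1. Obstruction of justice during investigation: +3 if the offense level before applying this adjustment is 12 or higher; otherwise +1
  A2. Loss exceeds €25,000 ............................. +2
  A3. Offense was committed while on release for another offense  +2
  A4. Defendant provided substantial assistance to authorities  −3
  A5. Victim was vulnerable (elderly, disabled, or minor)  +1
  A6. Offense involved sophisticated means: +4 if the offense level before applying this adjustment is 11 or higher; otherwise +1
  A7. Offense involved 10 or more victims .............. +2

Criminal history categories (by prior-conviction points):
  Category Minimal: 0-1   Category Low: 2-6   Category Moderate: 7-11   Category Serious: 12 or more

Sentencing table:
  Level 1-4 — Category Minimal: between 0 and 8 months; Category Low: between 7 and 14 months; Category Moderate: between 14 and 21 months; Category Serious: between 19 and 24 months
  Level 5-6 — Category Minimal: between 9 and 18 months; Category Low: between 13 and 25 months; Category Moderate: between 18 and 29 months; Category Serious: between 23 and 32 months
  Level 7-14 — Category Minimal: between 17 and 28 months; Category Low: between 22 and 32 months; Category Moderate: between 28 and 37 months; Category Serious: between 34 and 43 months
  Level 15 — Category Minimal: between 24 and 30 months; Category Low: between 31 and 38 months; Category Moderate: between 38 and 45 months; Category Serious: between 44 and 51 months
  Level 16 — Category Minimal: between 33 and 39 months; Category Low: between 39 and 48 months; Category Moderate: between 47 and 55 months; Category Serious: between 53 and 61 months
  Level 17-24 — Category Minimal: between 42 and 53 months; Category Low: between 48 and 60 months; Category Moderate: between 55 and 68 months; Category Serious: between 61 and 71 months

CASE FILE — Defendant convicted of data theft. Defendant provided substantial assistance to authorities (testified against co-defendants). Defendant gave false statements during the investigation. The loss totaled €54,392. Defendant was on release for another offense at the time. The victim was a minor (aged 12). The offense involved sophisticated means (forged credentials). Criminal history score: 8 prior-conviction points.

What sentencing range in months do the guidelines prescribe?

Base offense level for data theft: 16.
A1 applies (level before this adjustment is 16 ≥ 12, so +3): 16 + 3 = 19.
A2 applies: 19 + 2 = 21.
A3 applies: 21 + 2 = 23.
A4 applies: 23 − 3 = 20.
A5 applies: 20 + 1 = 21.
A6 applies (level before this adjustment is 21 ≥ 11, so +4): 21 + 4 = 25.
Level 25 exceeds the maximum of 24; capped at 24.
Final offense level: 24.
Criminal history: 8 prior points → Category Moderate (7-11).
Level 24 falls in the 17-24 band.
Grid: Level 17-24 × Category Moderate = 55-68 months.

55-68 months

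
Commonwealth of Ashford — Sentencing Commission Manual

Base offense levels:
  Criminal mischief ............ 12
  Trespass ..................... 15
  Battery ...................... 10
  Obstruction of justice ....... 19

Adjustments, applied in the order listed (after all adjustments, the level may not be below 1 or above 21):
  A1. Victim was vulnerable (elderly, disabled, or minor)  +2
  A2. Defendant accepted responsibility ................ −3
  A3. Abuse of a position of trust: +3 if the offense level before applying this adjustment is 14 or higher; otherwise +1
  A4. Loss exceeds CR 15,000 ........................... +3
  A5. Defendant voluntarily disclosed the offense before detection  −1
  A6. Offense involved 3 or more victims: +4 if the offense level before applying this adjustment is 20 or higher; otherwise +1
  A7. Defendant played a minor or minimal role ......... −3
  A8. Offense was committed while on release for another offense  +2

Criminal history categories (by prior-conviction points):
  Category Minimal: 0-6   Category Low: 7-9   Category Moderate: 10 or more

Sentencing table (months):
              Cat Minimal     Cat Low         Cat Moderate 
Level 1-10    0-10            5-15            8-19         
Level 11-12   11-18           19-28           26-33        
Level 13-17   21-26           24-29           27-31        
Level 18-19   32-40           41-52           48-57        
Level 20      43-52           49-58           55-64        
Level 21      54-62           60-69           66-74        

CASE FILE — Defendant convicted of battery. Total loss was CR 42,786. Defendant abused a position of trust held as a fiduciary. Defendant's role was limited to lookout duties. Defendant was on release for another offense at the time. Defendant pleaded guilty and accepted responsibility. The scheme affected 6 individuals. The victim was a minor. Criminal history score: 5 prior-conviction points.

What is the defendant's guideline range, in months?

21-26 months

Base offense level for battery: 10.
A1 applies: 10 + 2 = 12.
A2 applies: 12 − 3 = 9.
A3 applies (level before this adjustment is 9 < 14, so +1): 9 + 1 = 10.
A4 applies: 10 + 3 = 13.
A6 applies (level before this adjustment is 13 < 20, so +1): 13 + 1 = 14.
A7 applies: 14 − 3 = 11.
A8 applies: 11 + 2 = 13.
Final offense level: 13.
Criminal history: 5 prior points → Category Minimal (0-6).
Level 13 falls in the 13-17 band.
Grid: Level 13-17 × Category Minimal = 21-26 months.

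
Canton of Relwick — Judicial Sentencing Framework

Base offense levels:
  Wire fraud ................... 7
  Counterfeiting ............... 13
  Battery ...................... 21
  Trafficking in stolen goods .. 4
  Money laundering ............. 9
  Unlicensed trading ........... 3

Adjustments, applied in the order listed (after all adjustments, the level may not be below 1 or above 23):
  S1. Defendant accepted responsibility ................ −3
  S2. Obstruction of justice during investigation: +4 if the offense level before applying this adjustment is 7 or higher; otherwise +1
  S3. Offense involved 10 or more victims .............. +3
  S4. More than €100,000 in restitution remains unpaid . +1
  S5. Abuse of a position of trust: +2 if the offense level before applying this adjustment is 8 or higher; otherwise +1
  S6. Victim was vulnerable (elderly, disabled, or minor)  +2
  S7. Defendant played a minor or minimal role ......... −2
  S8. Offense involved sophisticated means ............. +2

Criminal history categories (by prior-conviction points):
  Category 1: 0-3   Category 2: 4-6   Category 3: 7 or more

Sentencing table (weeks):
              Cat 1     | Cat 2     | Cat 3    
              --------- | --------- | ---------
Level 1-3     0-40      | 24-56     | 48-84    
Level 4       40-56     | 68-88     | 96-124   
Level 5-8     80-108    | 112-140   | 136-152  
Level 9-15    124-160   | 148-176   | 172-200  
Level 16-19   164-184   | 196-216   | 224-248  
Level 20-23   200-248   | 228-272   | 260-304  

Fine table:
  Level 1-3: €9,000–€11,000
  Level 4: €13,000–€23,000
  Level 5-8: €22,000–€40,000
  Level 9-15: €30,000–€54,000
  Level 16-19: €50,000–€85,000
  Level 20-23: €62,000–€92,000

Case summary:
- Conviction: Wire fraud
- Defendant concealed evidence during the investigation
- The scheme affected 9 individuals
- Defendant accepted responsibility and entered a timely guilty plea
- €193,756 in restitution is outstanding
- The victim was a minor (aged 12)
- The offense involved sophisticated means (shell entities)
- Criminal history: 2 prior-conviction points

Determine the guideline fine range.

Base offense level for wire fraud: 7.
S1 applies: 7 − 3 = 4.
S2 applies (level before this adjustment is 4 < 7, so +1): 4 + 1 = 5.
S3 does not apply.
S4 applies: 5 + 1 = 6.
S6 applies: 6 + 2 = 8.
S8 applies: 8 + 2 = 10.
Final offense level: 10.
Level 10 falls in the 9-15 band.
Fine table: Level 9-15 → €30,000–€54,000.

€30,000–€54,000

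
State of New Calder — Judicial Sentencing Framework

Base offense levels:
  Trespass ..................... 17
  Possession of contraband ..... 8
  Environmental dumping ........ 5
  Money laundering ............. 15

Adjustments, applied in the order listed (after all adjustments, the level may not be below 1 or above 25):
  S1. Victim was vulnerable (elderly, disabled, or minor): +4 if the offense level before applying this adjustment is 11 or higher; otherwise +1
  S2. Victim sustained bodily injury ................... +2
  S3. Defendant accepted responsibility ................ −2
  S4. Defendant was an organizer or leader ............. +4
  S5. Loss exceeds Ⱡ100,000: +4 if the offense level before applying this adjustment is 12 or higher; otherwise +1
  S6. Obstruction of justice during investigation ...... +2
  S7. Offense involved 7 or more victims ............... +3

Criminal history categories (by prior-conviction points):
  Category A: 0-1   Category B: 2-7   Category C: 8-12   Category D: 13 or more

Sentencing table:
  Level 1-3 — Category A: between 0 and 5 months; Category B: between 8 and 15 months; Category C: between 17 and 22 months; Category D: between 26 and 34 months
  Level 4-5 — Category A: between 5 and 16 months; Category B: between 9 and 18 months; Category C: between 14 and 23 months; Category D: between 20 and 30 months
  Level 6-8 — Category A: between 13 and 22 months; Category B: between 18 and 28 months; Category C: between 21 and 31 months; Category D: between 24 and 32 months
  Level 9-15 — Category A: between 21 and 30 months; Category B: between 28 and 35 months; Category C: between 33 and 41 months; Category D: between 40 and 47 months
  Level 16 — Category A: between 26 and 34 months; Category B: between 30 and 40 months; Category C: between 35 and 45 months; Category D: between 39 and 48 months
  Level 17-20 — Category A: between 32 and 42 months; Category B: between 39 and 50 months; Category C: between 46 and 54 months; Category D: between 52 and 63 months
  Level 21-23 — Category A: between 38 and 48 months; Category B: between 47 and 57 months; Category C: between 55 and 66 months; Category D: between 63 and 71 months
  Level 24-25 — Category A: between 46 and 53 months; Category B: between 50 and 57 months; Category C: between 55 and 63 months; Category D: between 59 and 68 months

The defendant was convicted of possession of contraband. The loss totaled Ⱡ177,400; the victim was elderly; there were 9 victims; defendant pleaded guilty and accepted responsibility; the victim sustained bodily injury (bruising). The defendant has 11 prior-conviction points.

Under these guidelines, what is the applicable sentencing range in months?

Base offense level for possession of contraband: 8.
S1 applies (level before this adjustment is 8 < 11, so +1): 8 + 1 = 9.
S2 applies: 9 + 2 = 11.
S3 applies: 11 − 2 = 9.
S4 does not apply.
S5 applies (level before this adjustment is 9 < 12, so +1): 9 + 1 = 10.
S7 applies: 10 + 3 = 13.
Final offense level: 13.
Criminal history: 11 prior points → Category C (8-12).
Level 13 falls in the 9-15 band.
Grid: Level 9-15 × Category C = 33-41 months.

33-41 months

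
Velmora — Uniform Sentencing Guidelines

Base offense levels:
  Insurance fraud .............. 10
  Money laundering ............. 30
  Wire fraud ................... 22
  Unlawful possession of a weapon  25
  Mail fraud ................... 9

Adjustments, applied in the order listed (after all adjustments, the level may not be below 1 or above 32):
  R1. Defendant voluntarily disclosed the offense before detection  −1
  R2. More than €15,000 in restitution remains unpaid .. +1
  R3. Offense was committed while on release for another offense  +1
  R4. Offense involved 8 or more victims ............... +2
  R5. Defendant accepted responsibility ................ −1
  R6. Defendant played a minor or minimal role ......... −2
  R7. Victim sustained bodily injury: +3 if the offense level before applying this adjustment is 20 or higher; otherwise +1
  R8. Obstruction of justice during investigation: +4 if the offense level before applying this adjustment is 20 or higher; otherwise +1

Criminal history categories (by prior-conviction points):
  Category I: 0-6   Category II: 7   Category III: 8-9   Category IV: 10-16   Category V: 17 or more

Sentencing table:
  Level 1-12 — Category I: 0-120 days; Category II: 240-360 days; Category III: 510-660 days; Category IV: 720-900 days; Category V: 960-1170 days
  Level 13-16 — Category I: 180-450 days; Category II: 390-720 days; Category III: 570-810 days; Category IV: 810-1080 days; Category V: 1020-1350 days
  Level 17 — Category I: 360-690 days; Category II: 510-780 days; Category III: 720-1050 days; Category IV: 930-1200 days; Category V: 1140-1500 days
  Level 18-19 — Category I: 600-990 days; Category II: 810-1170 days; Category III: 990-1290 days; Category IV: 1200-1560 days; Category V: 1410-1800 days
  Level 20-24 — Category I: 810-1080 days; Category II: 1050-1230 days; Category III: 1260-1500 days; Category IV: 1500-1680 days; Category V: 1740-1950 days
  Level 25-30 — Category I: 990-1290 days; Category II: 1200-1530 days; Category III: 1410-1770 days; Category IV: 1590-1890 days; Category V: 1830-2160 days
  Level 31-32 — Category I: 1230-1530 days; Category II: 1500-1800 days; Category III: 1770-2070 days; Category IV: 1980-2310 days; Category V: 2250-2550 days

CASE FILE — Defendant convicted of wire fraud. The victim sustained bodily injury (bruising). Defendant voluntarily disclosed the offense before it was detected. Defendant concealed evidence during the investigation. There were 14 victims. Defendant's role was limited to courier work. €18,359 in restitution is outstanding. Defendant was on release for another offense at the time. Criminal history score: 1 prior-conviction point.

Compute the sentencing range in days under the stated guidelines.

990-1290 days

Base offense level for wire fraud: 22.
R1 applies: 22 − 1 = 21.
R2 applies: 21 + 1 = 22.
R3 applies: 22 + 1 = 23.
R4 applies: 23 + 2 = 25.
R6 applies: 25 − 2 = 23.
R7 applies (level before this adjustment is 23 ≥ 20, so +3): 23 + 3 = 26.
R8 applies (level before this adjustment is 26 ≥ 20, so +4): 26 + 4 = 30.
Final offense level: 30.
Criminal history: 1 prior point → Category I (0-6).
Level 30 falls in the 25-30 band.
Grid: Level 25-30 × Category I = 990-1290 days.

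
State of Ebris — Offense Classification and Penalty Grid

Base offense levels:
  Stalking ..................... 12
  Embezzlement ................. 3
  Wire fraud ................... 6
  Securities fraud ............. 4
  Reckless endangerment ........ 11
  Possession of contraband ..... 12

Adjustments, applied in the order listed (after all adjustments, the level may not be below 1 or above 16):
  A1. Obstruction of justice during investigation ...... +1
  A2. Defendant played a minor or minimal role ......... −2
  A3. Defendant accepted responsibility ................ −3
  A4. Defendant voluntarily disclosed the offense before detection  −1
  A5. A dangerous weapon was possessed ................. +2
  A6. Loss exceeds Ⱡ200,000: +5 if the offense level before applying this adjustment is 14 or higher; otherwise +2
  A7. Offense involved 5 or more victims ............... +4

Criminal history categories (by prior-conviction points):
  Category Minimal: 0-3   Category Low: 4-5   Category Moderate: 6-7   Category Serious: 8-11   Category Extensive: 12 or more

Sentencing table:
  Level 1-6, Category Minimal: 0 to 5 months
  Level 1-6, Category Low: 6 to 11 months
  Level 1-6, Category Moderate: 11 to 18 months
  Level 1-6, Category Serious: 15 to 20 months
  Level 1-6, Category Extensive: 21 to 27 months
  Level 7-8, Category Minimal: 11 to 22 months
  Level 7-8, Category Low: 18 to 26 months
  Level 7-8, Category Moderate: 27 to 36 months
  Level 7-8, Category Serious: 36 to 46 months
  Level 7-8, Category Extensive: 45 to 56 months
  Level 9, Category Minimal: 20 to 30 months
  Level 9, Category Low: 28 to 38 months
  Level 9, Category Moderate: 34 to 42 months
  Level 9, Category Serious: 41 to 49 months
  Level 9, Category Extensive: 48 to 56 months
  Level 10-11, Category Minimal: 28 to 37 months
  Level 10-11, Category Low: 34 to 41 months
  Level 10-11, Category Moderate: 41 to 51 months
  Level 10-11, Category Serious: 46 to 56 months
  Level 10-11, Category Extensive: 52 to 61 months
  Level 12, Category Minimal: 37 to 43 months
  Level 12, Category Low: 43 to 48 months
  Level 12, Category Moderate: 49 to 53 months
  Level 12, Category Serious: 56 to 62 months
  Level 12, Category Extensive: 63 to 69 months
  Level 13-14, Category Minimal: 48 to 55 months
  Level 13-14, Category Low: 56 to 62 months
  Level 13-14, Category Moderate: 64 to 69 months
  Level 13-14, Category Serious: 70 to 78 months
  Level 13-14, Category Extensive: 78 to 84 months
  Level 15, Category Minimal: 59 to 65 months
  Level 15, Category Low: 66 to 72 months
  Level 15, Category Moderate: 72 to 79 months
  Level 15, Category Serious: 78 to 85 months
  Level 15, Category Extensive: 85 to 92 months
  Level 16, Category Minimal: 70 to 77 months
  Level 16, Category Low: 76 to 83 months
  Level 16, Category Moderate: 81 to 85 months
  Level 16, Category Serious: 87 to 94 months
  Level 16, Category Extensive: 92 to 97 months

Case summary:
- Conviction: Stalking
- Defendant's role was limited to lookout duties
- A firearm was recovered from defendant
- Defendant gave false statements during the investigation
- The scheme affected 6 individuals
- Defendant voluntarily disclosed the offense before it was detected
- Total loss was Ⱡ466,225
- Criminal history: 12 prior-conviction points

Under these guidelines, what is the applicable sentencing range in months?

Base offense level for stalking: 12.
A1 applies: 12 + 1 = 13.
A2 applies: 13 − 2 = 11.
A3 does not apply.
A4 applies: 11 − 1 = 10.
A5 applies: 10 + 2 = 12.
A6 applies (level before this adjustment is 12 < 14, so +2): 12 + 2 = 14.
A7 applies: 14 + 4 = 18.
Level 18 exceeds the maximum of 16; capped at 16.
Final offense level: 16.
Criminal history: 12 prior points → Category Extensive (12+).
Level 16 falls in the 16 band.
Grid: Level 16 × Category Extensive = 92-97 months.

92-97 months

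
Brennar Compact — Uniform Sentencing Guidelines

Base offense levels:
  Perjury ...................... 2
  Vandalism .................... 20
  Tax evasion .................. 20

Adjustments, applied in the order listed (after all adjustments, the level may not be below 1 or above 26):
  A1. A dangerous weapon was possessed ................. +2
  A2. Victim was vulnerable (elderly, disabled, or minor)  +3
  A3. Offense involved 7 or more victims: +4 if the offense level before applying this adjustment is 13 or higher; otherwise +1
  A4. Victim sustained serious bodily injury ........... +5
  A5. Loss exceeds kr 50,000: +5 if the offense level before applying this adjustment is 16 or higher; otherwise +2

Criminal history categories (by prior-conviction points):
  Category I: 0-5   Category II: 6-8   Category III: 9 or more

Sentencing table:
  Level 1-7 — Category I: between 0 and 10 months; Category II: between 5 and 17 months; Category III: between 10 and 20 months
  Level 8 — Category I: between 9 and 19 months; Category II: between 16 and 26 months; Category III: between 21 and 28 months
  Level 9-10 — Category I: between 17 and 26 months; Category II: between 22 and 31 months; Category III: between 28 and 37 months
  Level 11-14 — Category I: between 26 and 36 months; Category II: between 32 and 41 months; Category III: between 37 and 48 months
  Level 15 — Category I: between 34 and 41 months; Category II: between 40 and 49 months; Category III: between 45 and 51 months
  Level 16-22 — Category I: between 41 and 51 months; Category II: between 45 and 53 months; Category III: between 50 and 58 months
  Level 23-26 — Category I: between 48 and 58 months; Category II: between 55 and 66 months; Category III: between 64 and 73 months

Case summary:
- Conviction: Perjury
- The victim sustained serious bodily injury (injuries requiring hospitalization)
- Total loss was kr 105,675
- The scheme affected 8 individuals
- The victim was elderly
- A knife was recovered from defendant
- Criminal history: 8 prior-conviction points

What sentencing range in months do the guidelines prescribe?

40-49 months

Base offense level for perjury: 2.
A1 applies: 2 + 2 = 4.
A2 applies: 4 + 3 = 7.
A3 applies (level before this adjustment is 7 < 13, so +1): 7 + 1 = 8.
A4 applies: 8 + 5 = 13.
A5 applies (level before this adjustment is 13 < 16, so +2): 13 + 2 = 15.
Final offense level: 15.
Criminal history: 8 prior points → Category II (6-8).
Level 15 falls in the 15 band.
Grid: Level 15 × Category II = 40-49 months.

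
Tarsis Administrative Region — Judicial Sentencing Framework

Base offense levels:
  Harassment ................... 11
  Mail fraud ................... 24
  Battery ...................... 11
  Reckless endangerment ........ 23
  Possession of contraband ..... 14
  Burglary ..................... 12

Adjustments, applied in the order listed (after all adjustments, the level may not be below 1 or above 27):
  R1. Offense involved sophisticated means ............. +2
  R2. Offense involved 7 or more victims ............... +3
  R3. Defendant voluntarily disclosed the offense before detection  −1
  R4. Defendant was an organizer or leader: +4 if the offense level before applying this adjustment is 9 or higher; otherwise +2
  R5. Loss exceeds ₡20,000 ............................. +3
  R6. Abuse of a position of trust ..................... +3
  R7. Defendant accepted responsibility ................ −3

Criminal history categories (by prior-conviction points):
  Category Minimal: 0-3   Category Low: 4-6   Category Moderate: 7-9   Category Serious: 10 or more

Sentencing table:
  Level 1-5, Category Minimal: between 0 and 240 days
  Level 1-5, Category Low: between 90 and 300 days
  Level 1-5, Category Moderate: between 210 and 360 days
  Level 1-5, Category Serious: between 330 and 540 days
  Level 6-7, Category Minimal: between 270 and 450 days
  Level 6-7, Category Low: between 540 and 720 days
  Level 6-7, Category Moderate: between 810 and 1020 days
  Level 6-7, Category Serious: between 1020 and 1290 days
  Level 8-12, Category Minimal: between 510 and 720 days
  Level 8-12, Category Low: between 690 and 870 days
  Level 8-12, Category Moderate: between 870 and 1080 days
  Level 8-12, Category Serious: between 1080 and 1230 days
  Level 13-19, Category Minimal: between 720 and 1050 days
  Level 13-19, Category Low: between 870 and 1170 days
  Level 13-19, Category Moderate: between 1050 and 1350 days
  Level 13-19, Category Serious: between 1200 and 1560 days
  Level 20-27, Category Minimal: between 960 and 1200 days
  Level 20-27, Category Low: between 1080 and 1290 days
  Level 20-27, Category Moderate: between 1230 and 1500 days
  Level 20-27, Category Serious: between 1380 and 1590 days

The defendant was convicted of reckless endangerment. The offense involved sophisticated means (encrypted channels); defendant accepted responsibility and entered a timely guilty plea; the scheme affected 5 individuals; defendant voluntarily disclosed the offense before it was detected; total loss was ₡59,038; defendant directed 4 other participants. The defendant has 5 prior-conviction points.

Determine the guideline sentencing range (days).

1080-1290 days

Base offense level for reckless endangerment: 23.
R1 applies: 23 + 2 = 25.
R3 applies: 25 − 1 = 24.
R4 applies (level before this adjustment is 24 ≥ 9, so +4): 24 + 4 = 28.
R5 applies: 28 + 3 = 31.
R6 does not apply.
R7 applies: 31 − 3 = 28.
Level 28 exceeds the maximum of 27; capped at 27.
Final offense level: 27.
Criminal history: 5 prior points → Category Low (4-6).
Level 27 falls in the 20-27 band.
Grid: Level 20-27 × Category Low = 1080-1290 days.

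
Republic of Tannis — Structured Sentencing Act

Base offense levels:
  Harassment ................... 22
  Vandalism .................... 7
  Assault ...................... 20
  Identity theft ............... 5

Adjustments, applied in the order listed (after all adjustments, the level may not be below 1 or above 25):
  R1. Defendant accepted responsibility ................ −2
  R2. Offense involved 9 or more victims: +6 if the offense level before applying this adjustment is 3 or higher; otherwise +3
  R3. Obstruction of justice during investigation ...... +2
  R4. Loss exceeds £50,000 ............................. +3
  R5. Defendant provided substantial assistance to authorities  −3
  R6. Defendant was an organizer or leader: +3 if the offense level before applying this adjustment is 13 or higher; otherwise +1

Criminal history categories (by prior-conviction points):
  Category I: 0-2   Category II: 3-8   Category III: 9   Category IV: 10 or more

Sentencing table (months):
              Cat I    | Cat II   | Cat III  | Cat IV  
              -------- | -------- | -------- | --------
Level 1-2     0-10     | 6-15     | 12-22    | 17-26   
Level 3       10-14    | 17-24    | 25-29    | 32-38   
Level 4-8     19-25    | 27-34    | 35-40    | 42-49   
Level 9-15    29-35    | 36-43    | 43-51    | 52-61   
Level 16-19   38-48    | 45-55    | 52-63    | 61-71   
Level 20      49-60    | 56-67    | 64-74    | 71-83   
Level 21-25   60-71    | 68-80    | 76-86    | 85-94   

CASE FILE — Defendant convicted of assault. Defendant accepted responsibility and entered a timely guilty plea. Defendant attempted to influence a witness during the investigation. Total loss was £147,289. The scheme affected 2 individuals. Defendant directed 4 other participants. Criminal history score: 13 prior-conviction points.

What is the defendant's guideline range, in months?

85-94 months

Base offense level for assault: 20.
R1 applies: 20 − 2 = 18.
R2 does not apply.
R3 applies: 18 + 2 = 20.
R4 applies: 20 + 3 = 23.
R5 does not apply.
R6 applies (level before this adjustment is 23 ≥ 13, so +3): 23 + 3 = 26.
Level 26 exceeds the maximum of 25; capped at 25.
Final offense level: 25.
Criminal history: 13 prior points → Category IV (10+).
Level 25 falls in the 21-25 band.
Grid: Level 21-25 × Category IV = 85-94 months.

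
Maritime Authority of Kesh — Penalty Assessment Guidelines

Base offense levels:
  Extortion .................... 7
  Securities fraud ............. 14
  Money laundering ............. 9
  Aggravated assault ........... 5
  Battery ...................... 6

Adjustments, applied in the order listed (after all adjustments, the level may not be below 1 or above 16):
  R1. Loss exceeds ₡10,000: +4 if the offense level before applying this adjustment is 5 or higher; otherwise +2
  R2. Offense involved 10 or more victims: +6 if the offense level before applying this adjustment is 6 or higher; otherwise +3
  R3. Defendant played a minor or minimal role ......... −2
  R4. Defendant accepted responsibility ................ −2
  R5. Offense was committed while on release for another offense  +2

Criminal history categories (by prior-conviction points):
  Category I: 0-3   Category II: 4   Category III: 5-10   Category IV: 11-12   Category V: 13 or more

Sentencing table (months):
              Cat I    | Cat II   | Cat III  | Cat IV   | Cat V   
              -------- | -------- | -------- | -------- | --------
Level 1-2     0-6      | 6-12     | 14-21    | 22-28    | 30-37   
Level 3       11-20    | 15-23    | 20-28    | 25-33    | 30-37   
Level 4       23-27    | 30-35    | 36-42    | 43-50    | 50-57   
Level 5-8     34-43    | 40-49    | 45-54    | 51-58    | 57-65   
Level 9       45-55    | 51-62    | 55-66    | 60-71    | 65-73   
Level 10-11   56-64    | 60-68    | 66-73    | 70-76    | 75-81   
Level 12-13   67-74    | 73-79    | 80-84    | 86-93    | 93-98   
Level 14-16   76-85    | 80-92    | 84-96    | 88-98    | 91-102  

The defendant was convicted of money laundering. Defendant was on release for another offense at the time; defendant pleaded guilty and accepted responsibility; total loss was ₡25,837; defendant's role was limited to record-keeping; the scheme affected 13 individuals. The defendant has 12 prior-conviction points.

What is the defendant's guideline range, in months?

Base offense level for money laundering: 9.
R1 applies (level before this adjustment is 9 ≥ 5, so +4): 9 + 4 = 13.
R2 applies (level before this adjustment is 13 ≥ 6, so +6): 13 + 6 = 19.
R3 applies: 19 − 2 = 17.
R4 applies: 17 − 2 = 15.
R5 applies: 15 + 2 = 17.
Level 17 exceeds the maximum of 16; capped at 16.
Final offense level: 16.
Criminal history: 12 prior points → Category IV (11-12).
Level 16 falls in the 14-16 band.
Grid: Level 14-16 × Category IV = 88-98 months.

88-98 months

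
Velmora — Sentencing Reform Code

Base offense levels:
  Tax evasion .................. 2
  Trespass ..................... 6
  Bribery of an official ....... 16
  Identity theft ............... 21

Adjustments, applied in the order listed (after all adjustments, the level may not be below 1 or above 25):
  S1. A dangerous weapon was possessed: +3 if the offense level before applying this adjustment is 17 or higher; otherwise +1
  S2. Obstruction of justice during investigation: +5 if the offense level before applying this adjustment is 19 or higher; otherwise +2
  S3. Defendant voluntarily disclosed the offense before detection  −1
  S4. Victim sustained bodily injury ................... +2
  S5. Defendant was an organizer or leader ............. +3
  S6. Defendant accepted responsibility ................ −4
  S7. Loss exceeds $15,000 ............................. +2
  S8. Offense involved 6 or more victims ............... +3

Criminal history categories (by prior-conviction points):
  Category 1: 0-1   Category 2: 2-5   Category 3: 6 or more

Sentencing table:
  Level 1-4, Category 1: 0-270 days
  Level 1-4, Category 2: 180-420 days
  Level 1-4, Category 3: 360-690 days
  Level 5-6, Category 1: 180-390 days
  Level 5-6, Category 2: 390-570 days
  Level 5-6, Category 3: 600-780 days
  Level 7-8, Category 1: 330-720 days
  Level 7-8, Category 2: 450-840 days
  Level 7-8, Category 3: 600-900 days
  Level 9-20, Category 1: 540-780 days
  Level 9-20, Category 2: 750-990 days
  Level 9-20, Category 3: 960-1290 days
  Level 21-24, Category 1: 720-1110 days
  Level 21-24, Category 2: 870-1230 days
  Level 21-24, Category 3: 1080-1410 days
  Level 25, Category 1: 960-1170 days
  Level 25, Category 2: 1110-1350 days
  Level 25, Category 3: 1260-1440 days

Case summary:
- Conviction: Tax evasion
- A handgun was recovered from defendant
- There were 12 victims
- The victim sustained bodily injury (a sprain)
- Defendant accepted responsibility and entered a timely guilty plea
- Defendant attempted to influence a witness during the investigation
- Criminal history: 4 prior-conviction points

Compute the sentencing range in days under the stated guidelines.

390-570 days

Base offense level for tax evasion: 2.
S1 applies (level before this adjustment is 2 < 17, so +1): 2 + 1 = 3.
S2 applies (level before this adjustment is 3 < 19, so +2): 3 + 2 = 5.
S4 applies: 5 + 2 = 7.
S6 applies: 7 − 4 = 3.
S7 does not apply.
S8 applies: 3 + 3 = 6.
Final offense level: 6.
Criminal history: 4 prior points → Category 2 (2-5).
Level 6 falls in the 5-6 band.
Grid: Level 5-6 × Category 2 = 390-570 days.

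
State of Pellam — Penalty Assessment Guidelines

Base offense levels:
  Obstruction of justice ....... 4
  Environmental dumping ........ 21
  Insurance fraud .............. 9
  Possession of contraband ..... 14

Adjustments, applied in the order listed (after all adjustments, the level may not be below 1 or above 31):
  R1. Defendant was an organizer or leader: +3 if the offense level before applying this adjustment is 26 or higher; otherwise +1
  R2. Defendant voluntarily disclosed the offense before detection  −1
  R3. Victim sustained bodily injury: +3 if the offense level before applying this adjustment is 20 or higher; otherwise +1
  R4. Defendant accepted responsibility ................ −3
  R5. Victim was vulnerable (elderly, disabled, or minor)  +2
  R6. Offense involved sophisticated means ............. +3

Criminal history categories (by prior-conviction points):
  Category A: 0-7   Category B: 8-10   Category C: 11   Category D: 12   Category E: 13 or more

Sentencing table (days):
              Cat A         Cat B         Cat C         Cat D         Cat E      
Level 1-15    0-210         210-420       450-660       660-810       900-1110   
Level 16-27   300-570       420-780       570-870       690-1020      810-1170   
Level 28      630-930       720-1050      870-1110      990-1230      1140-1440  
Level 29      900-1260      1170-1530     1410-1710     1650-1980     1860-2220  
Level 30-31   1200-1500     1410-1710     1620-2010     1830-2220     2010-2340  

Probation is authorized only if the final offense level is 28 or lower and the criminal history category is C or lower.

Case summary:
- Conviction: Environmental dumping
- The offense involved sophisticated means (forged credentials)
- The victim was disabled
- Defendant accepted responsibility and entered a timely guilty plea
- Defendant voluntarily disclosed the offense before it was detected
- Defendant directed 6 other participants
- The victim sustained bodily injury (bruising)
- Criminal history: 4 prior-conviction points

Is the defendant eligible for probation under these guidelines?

Yes

Base offense level for environmental dumping: 21.
R1 applies (level before this adjustment is 21 < 26, so +1): 21 + 1 = 22.
R2 applies: 22 − 1 = 21.
R3 applies (level before this adjustment is 21 ≥ 20, so +3): 21 + 3 = 24.
R4 applies: 24 − 3 = 21.
R5 applies: 21 + 2 = 23.
R6 applies: 23 + 3 = 26.
Final offense level: 26.
Criminal history: 4 prior points → Category A (0-7).
Level 26 falls in the 16-27 band.
Grid: Level 16-27 × Category A = 300-570 days.
Probation check: level 26 ≤ 28 and category A ≤ C → eligible.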